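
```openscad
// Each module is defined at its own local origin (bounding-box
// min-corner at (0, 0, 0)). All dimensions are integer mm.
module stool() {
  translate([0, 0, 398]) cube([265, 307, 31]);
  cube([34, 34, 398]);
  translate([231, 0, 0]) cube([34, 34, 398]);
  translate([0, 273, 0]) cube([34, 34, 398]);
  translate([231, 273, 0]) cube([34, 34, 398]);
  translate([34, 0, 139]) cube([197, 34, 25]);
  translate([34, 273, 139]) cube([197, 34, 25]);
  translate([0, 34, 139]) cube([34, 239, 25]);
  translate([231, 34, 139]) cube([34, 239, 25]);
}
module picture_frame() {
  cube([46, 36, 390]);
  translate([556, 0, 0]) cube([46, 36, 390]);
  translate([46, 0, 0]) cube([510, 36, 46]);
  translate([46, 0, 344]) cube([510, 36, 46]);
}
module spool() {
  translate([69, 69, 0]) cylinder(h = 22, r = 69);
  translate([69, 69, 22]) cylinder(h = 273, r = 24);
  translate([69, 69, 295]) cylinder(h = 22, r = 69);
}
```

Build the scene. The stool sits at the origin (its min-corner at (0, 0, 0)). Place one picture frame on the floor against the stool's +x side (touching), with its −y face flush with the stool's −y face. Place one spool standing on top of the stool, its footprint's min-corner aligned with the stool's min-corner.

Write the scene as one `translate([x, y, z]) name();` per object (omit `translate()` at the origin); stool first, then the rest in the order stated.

stool();
translate([265, 0, 0]) picture_frame();
translate([0, 0, 429]) spool();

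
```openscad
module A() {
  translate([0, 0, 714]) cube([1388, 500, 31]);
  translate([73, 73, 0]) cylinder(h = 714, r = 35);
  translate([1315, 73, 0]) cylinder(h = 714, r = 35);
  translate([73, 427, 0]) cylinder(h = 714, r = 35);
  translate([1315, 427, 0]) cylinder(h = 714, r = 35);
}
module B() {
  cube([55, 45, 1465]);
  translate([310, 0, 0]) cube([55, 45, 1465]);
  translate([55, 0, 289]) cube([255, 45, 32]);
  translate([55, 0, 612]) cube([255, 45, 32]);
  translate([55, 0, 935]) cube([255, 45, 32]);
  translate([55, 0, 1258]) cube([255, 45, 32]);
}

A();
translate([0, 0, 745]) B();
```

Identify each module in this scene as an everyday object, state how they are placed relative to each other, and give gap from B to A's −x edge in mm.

A is a table. B is a ladder. The ladder is on top of the table. The gap from the ladder to the table's −x edge is 0 mm.

The ladder's min-x is at 0; the table's min-x is 0; gap = 0 mm.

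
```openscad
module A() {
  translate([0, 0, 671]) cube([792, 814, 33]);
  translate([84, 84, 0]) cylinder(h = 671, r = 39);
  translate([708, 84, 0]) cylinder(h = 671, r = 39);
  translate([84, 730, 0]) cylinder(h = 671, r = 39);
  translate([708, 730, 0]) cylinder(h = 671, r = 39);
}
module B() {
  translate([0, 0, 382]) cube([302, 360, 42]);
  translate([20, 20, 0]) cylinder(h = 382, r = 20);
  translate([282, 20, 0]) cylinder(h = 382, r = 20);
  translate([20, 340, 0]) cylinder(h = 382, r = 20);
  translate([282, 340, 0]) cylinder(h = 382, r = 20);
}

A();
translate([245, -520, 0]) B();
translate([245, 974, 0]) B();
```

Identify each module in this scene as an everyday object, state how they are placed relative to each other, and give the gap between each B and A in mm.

Each stool's nearest face is 160 mm from the table's bounding box.

A is a table. B is a stool. Two stools sit around the table at the −y, +y sides. The gap between each stool and the table is 160 mm.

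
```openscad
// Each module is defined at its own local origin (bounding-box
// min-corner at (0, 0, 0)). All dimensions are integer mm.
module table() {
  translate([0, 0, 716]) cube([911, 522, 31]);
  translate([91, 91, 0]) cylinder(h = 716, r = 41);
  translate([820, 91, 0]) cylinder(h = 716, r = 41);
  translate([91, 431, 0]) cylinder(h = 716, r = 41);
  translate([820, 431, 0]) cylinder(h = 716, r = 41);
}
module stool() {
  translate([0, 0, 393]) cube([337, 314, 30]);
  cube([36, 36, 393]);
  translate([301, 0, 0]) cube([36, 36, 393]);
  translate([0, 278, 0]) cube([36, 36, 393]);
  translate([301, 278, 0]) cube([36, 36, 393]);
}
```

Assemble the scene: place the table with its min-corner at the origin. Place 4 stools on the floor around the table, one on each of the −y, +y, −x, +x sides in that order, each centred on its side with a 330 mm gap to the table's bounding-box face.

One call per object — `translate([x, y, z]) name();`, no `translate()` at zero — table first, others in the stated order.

table();
translate([287, -644, 0]) stool();
translate([287, 852, 0]) stool();
translate([-667, 104, 0]) stool();
translate([1241, 104, 0]) stool();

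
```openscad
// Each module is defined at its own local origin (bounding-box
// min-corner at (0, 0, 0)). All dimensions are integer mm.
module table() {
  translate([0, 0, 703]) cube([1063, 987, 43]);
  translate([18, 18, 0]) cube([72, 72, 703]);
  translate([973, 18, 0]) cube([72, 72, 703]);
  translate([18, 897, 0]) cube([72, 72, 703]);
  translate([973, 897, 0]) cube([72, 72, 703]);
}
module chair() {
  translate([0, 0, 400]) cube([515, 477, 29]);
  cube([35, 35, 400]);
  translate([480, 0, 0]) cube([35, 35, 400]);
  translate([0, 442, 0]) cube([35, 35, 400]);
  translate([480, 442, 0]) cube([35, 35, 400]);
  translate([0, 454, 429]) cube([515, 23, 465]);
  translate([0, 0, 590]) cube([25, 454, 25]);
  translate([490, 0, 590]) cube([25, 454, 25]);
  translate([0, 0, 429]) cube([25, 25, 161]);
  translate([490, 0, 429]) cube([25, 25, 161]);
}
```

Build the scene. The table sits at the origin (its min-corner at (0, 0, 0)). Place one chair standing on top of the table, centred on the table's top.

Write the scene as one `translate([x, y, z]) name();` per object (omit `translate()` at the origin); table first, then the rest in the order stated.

table();
translate([274, 255, 746]) chair();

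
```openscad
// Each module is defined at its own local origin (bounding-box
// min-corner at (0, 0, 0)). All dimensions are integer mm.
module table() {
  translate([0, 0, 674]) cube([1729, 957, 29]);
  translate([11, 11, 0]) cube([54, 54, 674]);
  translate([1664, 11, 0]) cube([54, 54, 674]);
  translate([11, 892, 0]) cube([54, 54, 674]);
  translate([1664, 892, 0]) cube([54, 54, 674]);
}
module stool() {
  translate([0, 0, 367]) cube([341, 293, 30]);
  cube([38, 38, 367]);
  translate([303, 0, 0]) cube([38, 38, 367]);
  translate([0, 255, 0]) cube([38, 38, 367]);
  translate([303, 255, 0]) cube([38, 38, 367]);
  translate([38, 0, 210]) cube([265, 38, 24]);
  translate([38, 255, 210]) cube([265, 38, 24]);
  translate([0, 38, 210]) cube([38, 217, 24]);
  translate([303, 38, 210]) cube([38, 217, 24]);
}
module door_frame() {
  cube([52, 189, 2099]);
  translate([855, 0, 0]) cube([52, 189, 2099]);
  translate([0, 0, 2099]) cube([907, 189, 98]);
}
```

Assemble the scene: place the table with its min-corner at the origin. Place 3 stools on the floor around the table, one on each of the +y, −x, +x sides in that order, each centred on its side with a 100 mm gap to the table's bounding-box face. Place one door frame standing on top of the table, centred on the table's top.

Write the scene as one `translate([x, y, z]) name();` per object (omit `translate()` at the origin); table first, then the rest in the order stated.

table();
translate([694, 1057, 0]) stool();
translate([-441, 332, 0]) stool();
translate([1829, 332, 0]) stool();
translate([411, 384, 703]) door_frame();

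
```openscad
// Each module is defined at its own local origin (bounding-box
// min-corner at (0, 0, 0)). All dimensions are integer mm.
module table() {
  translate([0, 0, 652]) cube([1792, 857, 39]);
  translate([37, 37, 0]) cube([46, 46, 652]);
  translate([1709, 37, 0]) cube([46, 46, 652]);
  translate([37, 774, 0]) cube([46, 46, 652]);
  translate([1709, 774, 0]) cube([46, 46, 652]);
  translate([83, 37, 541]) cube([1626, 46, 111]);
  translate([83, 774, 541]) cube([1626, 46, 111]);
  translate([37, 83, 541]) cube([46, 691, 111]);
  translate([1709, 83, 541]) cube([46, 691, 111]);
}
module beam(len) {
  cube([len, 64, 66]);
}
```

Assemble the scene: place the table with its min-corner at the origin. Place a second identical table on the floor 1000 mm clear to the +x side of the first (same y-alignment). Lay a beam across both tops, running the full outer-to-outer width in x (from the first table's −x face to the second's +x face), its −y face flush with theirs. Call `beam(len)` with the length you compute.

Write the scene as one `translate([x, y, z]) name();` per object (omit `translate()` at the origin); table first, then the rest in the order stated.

table();
translate([2792, 0, 0]) table();
translate([0, 0, 691]) beam(4584);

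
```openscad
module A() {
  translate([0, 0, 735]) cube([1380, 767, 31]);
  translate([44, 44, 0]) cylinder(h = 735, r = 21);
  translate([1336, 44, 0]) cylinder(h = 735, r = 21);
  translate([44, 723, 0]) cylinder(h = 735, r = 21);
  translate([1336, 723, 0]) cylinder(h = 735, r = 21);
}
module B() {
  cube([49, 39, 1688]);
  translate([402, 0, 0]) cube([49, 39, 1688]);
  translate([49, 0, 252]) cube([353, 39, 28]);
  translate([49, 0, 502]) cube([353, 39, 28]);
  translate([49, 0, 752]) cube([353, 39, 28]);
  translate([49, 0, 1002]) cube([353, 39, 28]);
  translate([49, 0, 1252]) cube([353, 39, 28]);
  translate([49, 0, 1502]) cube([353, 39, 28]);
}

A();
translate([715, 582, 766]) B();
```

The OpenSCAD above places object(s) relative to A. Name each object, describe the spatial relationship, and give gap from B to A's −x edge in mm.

A is a table. B is a ladder. The ladder is on top of the table. The gap from the ladder to the table's −x edge is 715 mm.

The ladder's min-x is at 715; the table's min-x is 0; gap = 715 mm.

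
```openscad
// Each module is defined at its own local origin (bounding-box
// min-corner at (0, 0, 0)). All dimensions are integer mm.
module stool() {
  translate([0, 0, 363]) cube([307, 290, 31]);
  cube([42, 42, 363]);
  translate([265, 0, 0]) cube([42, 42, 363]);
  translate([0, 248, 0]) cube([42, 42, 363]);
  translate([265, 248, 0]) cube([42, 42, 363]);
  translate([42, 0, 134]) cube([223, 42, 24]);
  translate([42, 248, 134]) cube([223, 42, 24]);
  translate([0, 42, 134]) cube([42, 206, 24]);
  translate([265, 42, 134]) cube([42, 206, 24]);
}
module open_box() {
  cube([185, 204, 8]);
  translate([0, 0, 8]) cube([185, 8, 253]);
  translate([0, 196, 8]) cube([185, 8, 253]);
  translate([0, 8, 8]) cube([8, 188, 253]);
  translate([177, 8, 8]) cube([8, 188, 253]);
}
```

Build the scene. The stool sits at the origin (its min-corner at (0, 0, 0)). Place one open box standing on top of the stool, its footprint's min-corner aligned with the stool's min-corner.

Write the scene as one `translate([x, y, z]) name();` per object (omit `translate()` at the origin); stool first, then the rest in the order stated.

stool();
translate([0, 0, 394]) open_box();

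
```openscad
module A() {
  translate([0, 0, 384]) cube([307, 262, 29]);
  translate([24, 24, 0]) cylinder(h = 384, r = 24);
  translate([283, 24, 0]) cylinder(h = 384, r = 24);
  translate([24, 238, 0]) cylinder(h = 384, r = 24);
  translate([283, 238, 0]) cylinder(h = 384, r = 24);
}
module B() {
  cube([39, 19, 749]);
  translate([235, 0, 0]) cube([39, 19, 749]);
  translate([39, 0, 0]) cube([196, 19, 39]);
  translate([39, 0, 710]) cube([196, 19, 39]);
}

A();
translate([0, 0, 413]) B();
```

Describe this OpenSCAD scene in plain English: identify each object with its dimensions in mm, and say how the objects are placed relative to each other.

A is a simple wooden stool: a rectangular seat 307 mm (x) by 262 mm (y), 29 mm thick, top face at z = 413 mm, on four round legs, each 48 mm in diameter. The legs rest on z = 0, each leg's axis is inset half a diameter from the nearest pair of seat edges (so the leg's bounding box is flush with the corner).

B is a rectangular picture frame lying in the x–z plane (depth along y). The opening is 196 mm wide (x) by 671 mm tall (z), surrounded by a border 39 mm wide on all four sides. The frame is 19 mm deep and is made of two full-height vertical stiles with two horizontal rails fitted between them.

The picture frame is on top of the stool.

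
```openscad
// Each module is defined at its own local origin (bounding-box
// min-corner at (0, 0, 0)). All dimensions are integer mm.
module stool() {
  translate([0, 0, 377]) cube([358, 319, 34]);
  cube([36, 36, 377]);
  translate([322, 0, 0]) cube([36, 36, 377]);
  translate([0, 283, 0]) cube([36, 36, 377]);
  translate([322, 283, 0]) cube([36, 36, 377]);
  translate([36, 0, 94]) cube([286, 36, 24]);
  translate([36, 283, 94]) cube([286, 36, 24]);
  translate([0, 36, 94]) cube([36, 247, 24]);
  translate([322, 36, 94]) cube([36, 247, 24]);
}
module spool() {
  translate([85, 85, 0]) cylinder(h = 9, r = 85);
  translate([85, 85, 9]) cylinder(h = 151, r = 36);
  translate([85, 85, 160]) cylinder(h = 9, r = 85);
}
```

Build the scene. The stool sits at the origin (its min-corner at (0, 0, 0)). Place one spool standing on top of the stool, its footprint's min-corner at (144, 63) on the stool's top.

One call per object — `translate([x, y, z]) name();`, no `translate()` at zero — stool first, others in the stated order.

stool();
translate([144, 63, 411]) spool();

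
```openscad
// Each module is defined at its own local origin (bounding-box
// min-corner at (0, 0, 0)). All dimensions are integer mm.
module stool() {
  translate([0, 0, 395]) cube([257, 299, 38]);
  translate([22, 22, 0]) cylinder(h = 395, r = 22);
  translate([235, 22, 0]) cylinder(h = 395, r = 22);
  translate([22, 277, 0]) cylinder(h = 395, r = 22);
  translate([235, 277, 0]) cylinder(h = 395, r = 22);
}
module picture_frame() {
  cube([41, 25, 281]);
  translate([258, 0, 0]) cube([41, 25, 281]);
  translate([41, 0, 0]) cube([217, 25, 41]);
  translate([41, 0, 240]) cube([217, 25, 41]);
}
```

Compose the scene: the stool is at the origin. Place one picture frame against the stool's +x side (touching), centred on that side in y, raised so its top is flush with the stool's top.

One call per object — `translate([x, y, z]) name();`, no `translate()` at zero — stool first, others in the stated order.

stool();
translate([257, 137, 152]) picture_frame();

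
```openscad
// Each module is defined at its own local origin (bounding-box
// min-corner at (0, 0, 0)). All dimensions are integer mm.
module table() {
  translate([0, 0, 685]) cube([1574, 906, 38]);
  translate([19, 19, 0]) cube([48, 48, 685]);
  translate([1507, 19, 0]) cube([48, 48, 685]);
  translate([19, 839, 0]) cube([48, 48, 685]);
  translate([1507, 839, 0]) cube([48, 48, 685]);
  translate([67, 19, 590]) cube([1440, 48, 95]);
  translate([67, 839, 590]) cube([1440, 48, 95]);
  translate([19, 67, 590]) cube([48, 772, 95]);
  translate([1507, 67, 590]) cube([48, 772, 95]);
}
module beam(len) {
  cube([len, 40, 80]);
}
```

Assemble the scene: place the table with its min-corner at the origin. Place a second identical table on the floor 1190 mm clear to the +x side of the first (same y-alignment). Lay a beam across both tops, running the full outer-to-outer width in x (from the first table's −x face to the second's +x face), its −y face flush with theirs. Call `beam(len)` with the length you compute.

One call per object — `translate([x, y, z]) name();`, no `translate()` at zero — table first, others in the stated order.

table();
translate([2764, 0, 0]) table();
translate([0, 0, 723]) beam(4338);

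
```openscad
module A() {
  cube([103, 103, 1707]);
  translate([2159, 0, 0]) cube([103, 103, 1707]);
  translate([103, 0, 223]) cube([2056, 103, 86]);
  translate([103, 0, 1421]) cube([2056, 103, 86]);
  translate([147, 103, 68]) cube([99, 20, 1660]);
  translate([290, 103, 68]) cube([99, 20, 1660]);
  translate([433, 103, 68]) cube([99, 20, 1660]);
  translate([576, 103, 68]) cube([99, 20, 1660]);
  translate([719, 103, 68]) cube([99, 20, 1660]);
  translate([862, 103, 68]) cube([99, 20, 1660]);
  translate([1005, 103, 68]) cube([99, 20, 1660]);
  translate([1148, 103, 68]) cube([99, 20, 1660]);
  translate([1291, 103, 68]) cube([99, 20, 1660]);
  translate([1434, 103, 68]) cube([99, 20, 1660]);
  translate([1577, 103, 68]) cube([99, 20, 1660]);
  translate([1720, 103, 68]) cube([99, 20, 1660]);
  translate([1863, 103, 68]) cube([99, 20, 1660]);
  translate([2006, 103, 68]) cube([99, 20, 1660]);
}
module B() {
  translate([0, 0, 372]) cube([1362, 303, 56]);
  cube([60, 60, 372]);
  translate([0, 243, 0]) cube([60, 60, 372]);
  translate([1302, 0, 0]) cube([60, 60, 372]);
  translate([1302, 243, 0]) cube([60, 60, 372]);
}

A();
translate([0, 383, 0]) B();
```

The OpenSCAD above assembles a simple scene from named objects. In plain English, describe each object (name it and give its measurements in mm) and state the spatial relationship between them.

A is a fence section. Two 103×103 mm posts, 1707 mm tall, stand on the floor with a clear span of 2056 mm between their inner faces. Two horizontal rails of 103×86 mm section span the gap between the posts with their undersides at z = 223 mm and z = 1421 mm, flush with the posts' −y face. 14 pickets, each 99 mm wide, 20 mm thick and 1660 mm tall, are fixed to the +y face of the rails with their bottoms at z = 68 mm, evenly spaced across the span with equal gaps (rounded down to the nearest mm) at the −x end and between each pair — any rounding remainder accumulates at the +x end.

B is a bench: a 1362×303 mm seat slab, 56 mm thick, top at z = 428 mm, on four 60×60 mm square legs flush with the seat corners and standing on z = 0.

The bench is on the floor beside the fence section on its +y side.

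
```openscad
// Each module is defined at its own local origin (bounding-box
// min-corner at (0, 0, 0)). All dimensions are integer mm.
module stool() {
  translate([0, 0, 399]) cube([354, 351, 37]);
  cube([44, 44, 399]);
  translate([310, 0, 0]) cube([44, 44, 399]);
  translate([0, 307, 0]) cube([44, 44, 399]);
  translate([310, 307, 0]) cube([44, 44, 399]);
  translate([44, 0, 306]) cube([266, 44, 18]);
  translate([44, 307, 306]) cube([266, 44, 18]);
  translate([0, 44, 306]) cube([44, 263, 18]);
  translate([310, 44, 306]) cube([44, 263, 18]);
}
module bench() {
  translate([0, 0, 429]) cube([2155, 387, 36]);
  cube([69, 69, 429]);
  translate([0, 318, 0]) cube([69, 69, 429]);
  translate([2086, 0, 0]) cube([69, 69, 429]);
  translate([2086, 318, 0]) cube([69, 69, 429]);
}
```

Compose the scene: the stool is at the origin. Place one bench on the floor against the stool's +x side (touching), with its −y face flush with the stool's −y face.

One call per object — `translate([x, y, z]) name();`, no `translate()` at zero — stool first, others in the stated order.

stool();
translate([354, 0, 0]) bench();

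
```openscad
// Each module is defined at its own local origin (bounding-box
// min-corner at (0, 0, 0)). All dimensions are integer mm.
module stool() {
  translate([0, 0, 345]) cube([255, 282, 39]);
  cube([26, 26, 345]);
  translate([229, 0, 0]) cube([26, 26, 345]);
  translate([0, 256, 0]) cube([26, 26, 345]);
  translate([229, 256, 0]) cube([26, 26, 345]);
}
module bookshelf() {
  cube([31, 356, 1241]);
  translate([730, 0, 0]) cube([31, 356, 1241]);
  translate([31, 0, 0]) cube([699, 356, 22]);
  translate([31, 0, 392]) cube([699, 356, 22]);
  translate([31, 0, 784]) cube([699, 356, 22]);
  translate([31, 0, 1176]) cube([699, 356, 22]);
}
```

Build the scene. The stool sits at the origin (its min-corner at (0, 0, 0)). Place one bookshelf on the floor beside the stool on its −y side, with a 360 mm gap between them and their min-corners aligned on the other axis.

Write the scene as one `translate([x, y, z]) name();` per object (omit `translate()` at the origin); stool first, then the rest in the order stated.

stool();
translate([0, -716, 0]) bookshelf();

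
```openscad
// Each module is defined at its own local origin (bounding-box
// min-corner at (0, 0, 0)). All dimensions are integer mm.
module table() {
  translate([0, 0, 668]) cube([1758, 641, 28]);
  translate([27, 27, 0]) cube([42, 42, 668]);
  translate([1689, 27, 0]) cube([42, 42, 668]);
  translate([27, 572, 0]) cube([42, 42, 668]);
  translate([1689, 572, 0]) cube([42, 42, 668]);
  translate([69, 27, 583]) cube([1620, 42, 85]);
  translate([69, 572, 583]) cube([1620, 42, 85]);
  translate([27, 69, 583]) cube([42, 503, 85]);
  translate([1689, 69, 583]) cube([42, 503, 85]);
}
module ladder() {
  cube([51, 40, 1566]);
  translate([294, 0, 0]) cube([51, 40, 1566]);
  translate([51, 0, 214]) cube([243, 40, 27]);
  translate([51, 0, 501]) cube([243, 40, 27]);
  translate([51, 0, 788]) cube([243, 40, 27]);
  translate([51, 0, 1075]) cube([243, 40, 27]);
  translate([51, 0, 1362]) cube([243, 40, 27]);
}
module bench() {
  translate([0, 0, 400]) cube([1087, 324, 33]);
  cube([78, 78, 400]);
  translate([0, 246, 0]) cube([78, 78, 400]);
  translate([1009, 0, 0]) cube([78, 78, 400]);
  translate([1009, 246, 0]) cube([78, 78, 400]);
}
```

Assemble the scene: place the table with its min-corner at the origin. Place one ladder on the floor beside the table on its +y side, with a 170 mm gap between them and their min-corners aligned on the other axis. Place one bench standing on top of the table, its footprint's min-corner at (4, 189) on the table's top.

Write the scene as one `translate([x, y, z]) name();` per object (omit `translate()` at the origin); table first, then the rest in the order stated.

table();
translate([0, 811, 0]) ladder();
translate([4, 189, 696]) bench();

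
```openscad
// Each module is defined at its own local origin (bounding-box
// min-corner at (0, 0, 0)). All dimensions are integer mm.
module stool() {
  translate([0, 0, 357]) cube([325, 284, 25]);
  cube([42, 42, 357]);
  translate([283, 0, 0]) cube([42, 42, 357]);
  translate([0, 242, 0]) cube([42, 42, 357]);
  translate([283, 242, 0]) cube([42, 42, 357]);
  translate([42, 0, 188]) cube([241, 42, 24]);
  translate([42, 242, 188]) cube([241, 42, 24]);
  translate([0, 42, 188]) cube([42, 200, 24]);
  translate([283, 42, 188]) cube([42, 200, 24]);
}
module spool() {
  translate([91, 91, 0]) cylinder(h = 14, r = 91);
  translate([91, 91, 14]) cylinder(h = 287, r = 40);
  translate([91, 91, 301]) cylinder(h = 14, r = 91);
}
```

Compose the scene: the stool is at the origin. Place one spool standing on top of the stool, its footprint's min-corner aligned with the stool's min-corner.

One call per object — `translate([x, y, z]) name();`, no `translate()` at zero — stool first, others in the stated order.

stool();
translate([0, 0, 382]) spool();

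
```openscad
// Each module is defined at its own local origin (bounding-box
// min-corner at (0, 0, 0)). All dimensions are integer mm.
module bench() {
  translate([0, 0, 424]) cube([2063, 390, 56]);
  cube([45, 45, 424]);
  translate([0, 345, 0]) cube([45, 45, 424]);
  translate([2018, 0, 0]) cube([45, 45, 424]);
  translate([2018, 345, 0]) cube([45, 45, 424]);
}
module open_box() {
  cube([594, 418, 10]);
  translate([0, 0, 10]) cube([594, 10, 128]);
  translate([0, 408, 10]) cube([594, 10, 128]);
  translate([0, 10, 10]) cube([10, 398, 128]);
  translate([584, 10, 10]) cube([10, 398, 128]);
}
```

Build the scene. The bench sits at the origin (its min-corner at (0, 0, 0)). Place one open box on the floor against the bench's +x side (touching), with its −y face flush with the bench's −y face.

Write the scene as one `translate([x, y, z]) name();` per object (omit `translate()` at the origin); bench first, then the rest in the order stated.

bench();
translate([2063, 0, 0]) open_box();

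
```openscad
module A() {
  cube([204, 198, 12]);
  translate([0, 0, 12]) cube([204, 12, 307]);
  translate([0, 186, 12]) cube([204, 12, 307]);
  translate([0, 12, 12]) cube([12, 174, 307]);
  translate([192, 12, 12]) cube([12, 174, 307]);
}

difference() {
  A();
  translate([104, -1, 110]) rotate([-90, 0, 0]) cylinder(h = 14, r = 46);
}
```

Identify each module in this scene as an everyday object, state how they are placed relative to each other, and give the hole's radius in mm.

A is an open box. The open box has a circular hole through its front wall. The hole's radius is 46 mm.

The subtracted cylinder has r = 46 mm.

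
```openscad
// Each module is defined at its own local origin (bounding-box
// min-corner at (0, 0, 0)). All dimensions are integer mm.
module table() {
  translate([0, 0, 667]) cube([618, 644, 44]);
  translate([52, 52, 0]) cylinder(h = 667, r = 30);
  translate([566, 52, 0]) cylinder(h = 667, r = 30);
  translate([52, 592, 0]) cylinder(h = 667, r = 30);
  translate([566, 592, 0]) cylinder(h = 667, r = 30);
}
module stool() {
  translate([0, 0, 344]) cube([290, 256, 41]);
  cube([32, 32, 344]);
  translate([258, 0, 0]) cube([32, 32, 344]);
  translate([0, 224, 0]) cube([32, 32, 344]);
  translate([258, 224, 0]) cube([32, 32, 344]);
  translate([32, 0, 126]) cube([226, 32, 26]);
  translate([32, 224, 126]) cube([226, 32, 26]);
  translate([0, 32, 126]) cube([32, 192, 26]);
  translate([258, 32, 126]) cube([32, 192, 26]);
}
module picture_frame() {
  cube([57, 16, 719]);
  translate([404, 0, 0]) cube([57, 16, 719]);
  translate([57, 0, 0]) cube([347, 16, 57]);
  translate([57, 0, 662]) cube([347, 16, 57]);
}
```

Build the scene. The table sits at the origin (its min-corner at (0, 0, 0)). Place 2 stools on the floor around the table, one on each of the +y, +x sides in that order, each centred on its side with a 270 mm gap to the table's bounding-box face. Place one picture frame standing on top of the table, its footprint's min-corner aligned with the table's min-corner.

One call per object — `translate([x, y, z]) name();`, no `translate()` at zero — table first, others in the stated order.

table();
translate([164, 914, 0]) stool();
translate([888, 194, 0]) stool();
translate([0, 0, 711]) picture_frame();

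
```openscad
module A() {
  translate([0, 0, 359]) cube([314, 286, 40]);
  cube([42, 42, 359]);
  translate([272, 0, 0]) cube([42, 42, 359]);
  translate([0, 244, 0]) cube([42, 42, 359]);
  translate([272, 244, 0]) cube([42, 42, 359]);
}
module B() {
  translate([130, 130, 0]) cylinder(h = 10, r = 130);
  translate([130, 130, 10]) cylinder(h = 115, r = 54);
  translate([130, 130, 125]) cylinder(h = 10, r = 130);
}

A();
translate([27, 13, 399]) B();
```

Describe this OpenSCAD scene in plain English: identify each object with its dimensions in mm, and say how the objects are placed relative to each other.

A is a simple wooden stool: a rectangular seat 314 mm (x) by 286 mm (y), 40 mm thick, top face at z = 399 mm, on four square legs, each 42×42 mm in cross-section. The legs rest on z = 0, each flush with a corner of the seat.

B is a spool: two coaxial disc flanges of radius 130 mm and thickness 10 mm, joined by a core cylinder of radius 54 mm and height 115 mm. The lower flange rests on z = 0 and the three cylinders share a vertical axis.

The spool is on top of the stool, centred.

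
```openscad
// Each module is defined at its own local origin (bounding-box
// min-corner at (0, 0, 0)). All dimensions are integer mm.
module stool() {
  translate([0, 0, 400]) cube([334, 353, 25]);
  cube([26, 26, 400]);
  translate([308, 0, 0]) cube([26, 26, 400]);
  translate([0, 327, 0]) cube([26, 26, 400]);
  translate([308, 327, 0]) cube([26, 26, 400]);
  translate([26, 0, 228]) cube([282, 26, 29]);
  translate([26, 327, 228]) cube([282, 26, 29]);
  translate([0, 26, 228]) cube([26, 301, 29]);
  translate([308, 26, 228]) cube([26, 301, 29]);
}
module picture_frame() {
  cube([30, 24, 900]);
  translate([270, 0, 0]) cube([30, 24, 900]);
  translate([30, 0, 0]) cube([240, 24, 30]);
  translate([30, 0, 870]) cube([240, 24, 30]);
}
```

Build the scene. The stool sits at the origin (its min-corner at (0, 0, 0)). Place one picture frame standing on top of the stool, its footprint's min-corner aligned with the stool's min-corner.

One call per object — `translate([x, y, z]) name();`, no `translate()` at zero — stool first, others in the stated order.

stool();
translate([0, 0, 425]) picture_frame();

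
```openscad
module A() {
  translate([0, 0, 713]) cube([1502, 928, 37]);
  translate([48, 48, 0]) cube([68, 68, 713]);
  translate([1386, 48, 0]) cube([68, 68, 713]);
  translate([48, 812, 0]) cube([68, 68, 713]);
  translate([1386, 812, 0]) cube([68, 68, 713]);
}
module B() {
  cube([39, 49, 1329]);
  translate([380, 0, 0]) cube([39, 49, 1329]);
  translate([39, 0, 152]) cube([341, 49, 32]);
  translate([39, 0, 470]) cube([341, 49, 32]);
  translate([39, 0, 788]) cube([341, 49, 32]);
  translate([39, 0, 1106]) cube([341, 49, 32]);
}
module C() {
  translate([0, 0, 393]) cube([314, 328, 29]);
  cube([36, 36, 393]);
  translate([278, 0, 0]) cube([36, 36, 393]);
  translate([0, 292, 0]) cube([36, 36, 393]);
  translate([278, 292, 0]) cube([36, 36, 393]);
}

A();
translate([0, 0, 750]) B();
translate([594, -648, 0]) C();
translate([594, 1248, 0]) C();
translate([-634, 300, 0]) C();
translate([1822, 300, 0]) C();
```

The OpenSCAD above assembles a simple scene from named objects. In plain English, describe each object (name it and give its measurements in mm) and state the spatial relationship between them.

A is a table with a 1502×928 mm rectangular top, 37 mm thick, top surface at z = 750 mm, supported by four 68×68 mm square legs, each inset 48 mm from the nearest pair of top edges, running from the floor.

B is a wooden ladder with two side rails of 39×49 mm section and 1329 mm height, set 419 mm apart overall. Between them run 4 rectangular rungs (49 mm deep, 32 mm thick), front faces flush with the rails' −y face. The bottom of the first rung is 152 mm above the floor and each subsequent rung is 318 mm higher than the one below.

C is a four-legged stool. The seat is a 314×328×29 mm slab whose top surface is at z = 422 mm; four square legs, each 36×36 mm in cross-section, run from the floor (z = 0) to the underside of the seat, each flush with a corner of the seat.

The ladder is on top of the table. Four stools sit around the table at the −y, +y, −x, +x sides.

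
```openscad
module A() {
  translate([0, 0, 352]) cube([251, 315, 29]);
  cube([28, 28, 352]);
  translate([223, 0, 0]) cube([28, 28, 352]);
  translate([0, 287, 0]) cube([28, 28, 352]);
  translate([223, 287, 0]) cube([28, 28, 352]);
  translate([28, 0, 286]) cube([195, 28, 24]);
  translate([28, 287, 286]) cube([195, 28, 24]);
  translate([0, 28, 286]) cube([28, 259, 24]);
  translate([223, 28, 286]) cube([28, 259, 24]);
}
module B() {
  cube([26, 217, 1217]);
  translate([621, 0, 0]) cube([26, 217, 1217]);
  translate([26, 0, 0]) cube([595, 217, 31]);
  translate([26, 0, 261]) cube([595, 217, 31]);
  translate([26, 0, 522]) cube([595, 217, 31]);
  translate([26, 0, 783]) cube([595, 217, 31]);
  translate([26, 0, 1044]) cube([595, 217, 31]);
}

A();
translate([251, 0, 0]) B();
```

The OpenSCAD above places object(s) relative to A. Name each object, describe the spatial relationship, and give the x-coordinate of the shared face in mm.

The stool's +x face and the bookshelf's −x face are both at x = 251 mm.

A is a stool. B is a bookshelf. The bookshelf is against the stool's +x side, with their −y faces flush. The x-coordinate of the shared face is 251 mm.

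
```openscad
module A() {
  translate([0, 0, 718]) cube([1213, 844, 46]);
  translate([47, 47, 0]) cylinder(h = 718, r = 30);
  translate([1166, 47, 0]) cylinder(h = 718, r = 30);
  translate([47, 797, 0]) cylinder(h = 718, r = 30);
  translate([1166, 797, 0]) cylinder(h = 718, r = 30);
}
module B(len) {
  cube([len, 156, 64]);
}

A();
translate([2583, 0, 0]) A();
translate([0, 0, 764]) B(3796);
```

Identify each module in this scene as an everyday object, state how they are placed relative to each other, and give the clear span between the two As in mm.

A is a table. B is a beam. A beam spans the tops of two tables. The clear span between the two tables is 1370 mm.

Second table starts at x = 2583; first ends at x = 1213; clear span = 2583 − 1213 = 1370 mm.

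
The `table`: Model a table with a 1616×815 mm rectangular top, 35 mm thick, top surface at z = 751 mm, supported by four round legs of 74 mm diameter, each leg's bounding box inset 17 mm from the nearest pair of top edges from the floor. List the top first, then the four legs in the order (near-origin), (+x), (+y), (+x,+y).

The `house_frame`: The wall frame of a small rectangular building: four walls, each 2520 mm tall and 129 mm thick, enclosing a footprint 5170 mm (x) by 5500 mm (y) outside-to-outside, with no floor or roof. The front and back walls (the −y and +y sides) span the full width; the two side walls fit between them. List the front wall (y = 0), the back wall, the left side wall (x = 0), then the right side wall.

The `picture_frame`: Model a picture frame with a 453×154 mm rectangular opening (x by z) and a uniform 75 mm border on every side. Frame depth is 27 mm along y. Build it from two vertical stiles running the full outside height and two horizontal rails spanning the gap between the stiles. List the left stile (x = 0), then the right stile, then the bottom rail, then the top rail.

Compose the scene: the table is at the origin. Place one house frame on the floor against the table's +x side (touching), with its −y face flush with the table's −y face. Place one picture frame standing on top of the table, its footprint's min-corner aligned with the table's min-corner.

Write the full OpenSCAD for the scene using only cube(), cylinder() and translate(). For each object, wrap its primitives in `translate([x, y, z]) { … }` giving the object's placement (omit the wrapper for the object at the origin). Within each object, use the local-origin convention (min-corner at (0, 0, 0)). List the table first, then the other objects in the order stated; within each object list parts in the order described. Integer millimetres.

translate([0, 0, 716]) cube([1616, 815, 35]);
translate([54, 54, 0]) cylinder(h = 716, r = 37);
translate([1562, 54, 0]) cylinder(h = 716, r = 37);
translate([54, 761, 0]) cylinder(h = 716, r = 37);
translate([1562, 761, 0]) cylinder(h = 716, r = 37);
translate([1616, 0, 0]) {
  cube([5170, 129, 2520]);
  translate([0, 5371, 0]) cube([5170, 129, 2520]);
  translate([0, 129, 0]) cube([129, 5242, 2520]);
  translate([5041, 129, 0]) cube([129, 5242, 2520]);
}
translate([0, 0, 751]) {
  cube([75, 27, 304]);
  translate([528, 0, 0]) cube([75, 27, 304]);
  translate([75, 0, 0]) cube([453, 27, 75]);
  translate([75, 0, 229]) cube([453, 27, 75]);
}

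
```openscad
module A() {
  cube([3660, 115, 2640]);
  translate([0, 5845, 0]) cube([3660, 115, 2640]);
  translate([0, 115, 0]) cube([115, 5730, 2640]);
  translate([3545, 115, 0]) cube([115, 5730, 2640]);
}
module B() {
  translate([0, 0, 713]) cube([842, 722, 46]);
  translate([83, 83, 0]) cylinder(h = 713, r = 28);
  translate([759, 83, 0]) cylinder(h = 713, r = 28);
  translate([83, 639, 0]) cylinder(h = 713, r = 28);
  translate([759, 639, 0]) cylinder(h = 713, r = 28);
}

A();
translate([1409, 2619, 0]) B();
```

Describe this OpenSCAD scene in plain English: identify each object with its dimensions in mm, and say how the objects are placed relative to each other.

A is a box-shaped house frame (walls only): outside footprint 3660×5960 mm, wall height 2640 mm, wall thickness 115 mm. The two y-facing walls run the full x-width; the two x-facing walls fit between the inner faces of the y-facing walls.

B is a table: top 842 mm (x) × 722 mm (y), 46 mm thick, upper face at z = 759 mm, on four round legs of 56 mm diameter, each leg's bounding box inset 55 mm from the nearest pair of top edges, running from z = 0 to the bottom of the top.

The table sits inside the house frame, centred.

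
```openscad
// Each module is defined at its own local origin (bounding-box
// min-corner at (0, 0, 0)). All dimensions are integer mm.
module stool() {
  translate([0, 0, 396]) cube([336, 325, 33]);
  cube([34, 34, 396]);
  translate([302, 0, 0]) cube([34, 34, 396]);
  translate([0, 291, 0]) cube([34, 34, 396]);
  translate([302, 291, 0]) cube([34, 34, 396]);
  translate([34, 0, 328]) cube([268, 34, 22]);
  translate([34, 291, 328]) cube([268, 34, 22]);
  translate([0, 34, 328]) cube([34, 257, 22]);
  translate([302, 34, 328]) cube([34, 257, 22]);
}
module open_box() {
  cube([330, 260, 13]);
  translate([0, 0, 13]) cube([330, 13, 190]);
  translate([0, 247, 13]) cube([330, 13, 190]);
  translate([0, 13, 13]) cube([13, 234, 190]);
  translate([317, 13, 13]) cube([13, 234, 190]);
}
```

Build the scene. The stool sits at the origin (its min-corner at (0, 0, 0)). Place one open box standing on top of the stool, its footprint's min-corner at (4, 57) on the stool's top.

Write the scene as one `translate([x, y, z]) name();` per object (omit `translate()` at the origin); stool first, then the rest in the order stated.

stool();
translate([4, 57, 429]) open_box();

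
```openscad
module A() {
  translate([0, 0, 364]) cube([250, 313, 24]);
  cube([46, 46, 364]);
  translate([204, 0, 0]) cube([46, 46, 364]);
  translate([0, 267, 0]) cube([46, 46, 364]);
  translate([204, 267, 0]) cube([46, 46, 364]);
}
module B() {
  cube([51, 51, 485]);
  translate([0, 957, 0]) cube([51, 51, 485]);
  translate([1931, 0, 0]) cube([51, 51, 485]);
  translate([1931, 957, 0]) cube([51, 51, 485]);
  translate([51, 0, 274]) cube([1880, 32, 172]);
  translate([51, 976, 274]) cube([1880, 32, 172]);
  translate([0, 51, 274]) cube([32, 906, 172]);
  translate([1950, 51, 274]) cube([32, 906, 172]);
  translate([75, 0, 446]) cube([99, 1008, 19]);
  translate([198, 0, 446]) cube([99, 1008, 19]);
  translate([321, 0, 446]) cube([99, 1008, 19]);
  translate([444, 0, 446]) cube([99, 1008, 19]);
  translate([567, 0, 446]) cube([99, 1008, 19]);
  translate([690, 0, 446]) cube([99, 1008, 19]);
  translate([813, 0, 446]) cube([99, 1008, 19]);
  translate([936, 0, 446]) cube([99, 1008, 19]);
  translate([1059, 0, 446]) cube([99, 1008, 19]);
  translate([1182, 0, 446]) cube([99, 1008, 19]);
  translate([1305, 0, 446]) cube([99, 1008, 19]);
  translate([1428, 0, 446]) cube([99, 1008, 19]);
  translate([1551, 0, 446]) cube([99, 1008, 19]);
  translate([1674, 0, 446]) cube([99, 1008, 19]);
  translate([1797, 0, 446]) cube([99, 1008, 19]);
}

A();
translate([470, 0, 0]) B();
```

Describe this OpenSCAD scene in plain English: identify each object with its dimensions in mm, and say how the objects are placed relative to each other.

A is a four-legged stool. The seat is 250×313 mm, 24 mm thick, top at z = 388 mm. It stands on four square legs, each 46×46 mm in cross-section, from z = 0 to the seat underside, each flush with a corner of the seat.

B is a bed frame 1982 mm long (x) by 1008 mm wide (y). Four 51×51 mm corner posts, 485 mm tall, at the corners of the footprint. Four rails of 32 mm thickness and 172 mm height run between adjacent posts with their undersides at z = 274 mm, their outer faces flush with the outside of the frame (the two x-running rails run between the posts' inner faces; the two y-running rails run between the posts' inner faces). 15 slats, each 99 mm wide (x) and 19 mm thick, lie across the top of the two x-running rails, running the full 1008 mm width of the frame in y; the slats are evenly spaced along x between the inner faces of the end posts with equal gaps (rounded down to the nearest mm) at the −x end and between each pair — any rounding remainder accumulates at the +x end.

The bed frame is on the floor beside the stool on its +x side.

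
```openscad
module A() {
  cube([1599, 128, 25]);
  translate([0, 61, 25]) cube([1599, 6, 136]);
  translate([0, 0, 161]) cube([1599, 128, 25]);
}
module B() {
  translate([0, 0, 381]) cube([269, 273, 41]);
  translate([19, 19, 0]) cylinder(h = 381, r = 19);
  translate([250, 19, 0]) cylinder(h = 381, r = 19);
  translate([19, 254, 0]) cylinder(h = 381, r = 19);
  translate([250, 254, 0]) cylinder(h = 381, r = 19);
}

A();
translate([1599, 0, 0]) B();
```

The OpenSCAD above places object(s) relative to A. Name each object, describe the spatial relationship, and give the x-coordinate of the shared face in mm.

The I-beam's +x face and the stool's −x face are both at x = 1599 mm.

A is an I-beam. B is a stool. The stool is against the I-beam's +x side, with their −y faces flush. The x-coordinate of the shared face is 1599 mm.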